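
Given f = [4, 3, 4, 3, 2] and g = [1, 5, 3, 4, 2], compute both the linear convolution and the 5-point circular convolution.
Linear: y_lin[0] = 4×1 = 4; y_lin[1] = 4×5 + 3×1 = 23; y_lin[2] = 4×3 + 3×5 + 4×1 = 31; y_lin[3] = 4×4 + 3×3 + 4×5 + 3×1 = 48; y_lin[4] = 4×2 + 3×4 + 4×3 + 3×5 + 2×1 = 49; y_lin[5] = 3×2 + 4×4 + 3×3 + 2×5 = 41; y_lin[6] = 4×2 + 3×4 + 2×3 = 26; y_lin[7] = 3×2 + 2×4 = 14; y_lin[8] = 2×2 = 4 → [4, 23, 31, 48, 49, 41, 26, 14, 4]. Circular (length 5): y[0] = 4×1 + 3×2 + 4×4 + 3×3 + 2×5 = 45; y[1] = 4×5 + 3×1 + 4×2 + 3×4 + 2×3 = 49; y[2] = 4×3 + 3×5 + 4×1 + 3×2 + 2×4 = 45; y[3] = 4×4 + 3×3 + 4×5 + 3×1 + 2×2 = 52; y[4] = 4×2 + 3×4 + 4×3 + 3×5 + 2×1 = 49 → [45, 49, 45, 52, 49]

Linear: [4, 23, 31, 48, 49, 41, 26, 14, 4], Circular: [45, 49, 45, 52, 49]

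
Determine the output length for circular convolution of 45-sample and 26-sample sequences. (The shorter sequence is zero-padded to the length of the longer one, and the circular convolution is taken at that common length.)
Circular convolution (zero-padding the shorter input) has length max(m, n) = max(45, 26) = 45

45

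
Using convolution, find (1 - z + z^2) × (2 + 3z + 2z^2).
Ascending coefficients: a = [1, -1, 1], b = [2, 3, 2]. c[0] = 1×2 = 2; c[1] = 1×3 + -1×2 = 1; c[2] = 1×2 + -1×3 + 1×2 = 1; c[3] = -1×2 + 1×3 = 1; c[4] = 1×2 = 2. Result coefficients: [2, 1, 1, 1, 2] → 2 + z + z^2 + z^3 + 2z^4

2 + z + z^2 + z^3 + 2z^4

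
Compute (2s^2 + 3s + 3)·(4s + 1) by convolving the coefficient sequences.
Ascending coefficients: a = [3, 3, 2], b = [1, 4]. c[0] = 3×1 = 3; c[1] = 3×4 + 3×1 = 15; c[2] = 3×4 + 2×1 = 14; c[3] = 2×4 = 8. Result coefficients: [3, 15, 14, 8] → 8s^3 + 14s^2 + 15s + 3

8s^3 + 14s^2 + 15s + 3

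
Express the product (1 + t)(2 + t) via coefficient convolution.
Ascending coefficients: a = [1, 1], b = [2, 1]. c[0] = 1×2 = 2; c[1] = 1×1 + 1×2 = 3; c[2] = 1×1 = 1. Result coefficients: [2, 3, 1] → 2 + 3t + t^2

2 + 3t + t^2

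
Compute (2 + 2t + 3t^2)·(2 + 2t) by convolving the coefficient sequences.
Ascending coefficients: a = [2, 2, 3], b = [2, 2]. c[0] = 2×2 = 4; c[1] = 2×2 + 2×2 = 8; c[2] = 2×2 + 3×2 = 10; c[3] = 3×2 = 6. Result coefficients: [4, 8, 10, 6] → 4 + 8t + 10t^2 + 6t^3

4 + 8t + 10t^2 + 6t^3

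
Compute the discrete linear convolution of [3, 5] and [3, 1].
y[0] = 3×3 = 9; y[1] = 3×1 + 5×3 = 18; y[2] = 5×1 = 5

[9, 18, 5]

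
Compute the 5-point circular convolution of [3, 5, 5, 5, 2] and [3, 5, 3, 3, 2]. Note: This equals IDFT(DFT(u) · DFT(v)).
Either evaluate y[k] = Σ_j u[j]·v[(k-j) mod 5] directly, or use IDFT(DFT(u) · DFT(v)). y[0] = 3×3 + 5×2 + 5×3 + 5×3 + 2×5 = 59; y[1] = 3×5 + 5×3 + 5×2 + 5×3 + 2×3 = 61; y[2] = 3×3 + 5×5 + 5×3 + 5×2 + 2×3 = 65; y[3] = 3×3 + 5×3 + 5×5 + 5×3 + 2×2 = 68; y[4] = 3×2 + 5×3 + 5×3 + 5×5 + 2×3 = 67. Result: [59, 61, 65, 68, 67]

[59, 61, 65, 68, 67]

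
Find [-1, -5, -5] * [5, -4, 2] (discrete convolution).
y[0] = -1×5 = -5; y[1] = -1×-4 + -5×5 = -21; y[2] = -1×2 + -5×-4 + -5×5 = -7; y[3] = -5×2 + -5×-4 = 10; y[4] = -5×2 = -10

[-5, -21, -7, 10, -10]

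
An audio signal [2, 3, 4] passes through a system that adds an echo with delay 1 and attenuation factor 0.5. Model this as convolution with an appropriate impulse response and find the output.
Direct-path + delayed-attenuated-path model → impulse response h = [1, 0.5] (1 at lag 0, 0.5 at lag 1). Output y[n] = x[n] + 0.5·x[n - 1] (with x[n] = 0 outside 0..2): y[0] = 2 + 0.5×0 = 2; y[1] = 3 + 0.5×2 = 4.0; y[2] = 4 + 0.5×3 = 5.5; y[3] = 0 + 0.5×4 = 2.0. So y = [2, 4.0, 5.5, 2.0]

[2, 4.0, 5.5, 2.0]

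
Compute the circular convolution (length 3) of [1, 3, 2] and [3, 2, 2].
Use y[k] = Σ_j f[j]·g[(k-j) mod 3]. y[0] = 1×3 + 3×2 + 2×2 = 13; y[1] = 1×2 + 3×3 + 2×2 = 15; y[2] = 1×2 + 3×2 + 2×3 = 14. Result: [13, 15, 14]

[13, 15, 14]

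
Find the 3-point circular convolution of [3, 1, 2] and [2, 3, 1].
Use y[k] = Σ_j s[j]·t[(k-j) mod 3]. y[0] = 3×2 + 1×1 + 2×3 = 13; y[1] = 3×3 + 1×2 + 2×1 = 13; y[2] = 3×1 + 1×3 + 2×2 = 10. Result: [13, 13, 10]

[13, 13, 10]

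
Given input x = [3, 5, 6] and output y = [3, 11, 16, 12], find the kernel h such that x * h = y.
Output length 4 = len(x) + len(h) - 1 ⇒ len(h) = 2. Solve h forward using h[k] = (y[k] - Σ_{i≥1} x[i]·h[k-i]) / x[0]: h[0] = y[0] / x[0] = 3 / 3 = 1; h[1] = (y[1] - 5×1) / x[0] = (11 - 5×1) / 3 = 2. So h = [1, 2]. Forward-check [3, 5, 6] * [1, 2]: y[0] = 3×1 = 3; y[1] = 3×2 + 5×1 = 11; y[2] = 5×2 + 6×1 = 16; y[3] = 6×2 = 12 → [3, 11, 16, 12] ✓

[1, 2]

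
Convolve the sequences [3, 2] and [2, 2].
y[0] = 3×2 = 6; y[1] = 3×2 + 2×2 = 10; y[2] = 2×2 = 4

[6, 10, 4]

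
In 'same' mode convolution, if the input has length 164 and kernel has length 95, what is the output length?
'Same' mode returns an output with the same length as the input: 164

164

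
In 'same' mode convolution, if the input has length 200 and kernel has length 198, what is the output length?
'Same' mode returns an output with the same length as the input: 200

200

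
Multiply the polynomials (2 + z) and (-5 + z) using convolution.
Ascending coefficients: a = [2, 1], b = [-5, 1]. c[0] = 2×-5 = -10; c[1] = 2×1 + 1×-5 = -3; c[2] = 1×1 = 1. Result coefficients: [-10, -3, 1] → -10 - 3z + z^2

-10 - 3z + z^2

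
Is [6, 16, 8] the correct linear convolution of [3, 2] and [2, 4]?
Recompute linear convolution of [3, 2] and [2, 4]: y[0] = 3×2 = 6; y[1] = 3×4 + 2×2 = 16; y[2] = 2×4 = 8 → [6, 16, 8]. Given [6, 16, 8] matches, so answer: Yes

Yes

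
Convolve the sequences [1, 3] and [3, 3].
y[0] = 1×3 = 3; y[1] = 1×3 + 3×3 = 12; y[2] = 3×3 = 9

[3, 12, 9]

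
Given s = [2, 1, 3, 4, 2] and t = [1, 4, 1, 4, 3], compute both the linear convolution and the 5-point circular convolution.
Linear: y_lin[0] = 2×1 = 2; y_lin[1] = 2×4 + 1×1 = 9; y_lin[2] = 2×1 + 1×4 + 3×1 = 9; y_lin[3] = 2×4 + 1×1 + 3×4 + 4×1 = 25; y_lin[4] = 2×3 + 1×4 + 3×1 + 4×4 + 2×1 = 31; y_lin[5] = 1×3 + 3×4 + 4×1 + 2×4 = 27; y_lin[6] = 3×3 + 4×4 + 2×1 = 27; y_lin[7] = 4×3 + 2×4 = 20; y_lin[8] = 2×3 = 6 → [2, 9, 9, 25, 31, 27, 27, 20, 6]. Circular (length 5): y[0] = 2×1 + 1×3 + 3×4 + 4×1 + 2×4 = 29; y[1] = 2×4 + 1×1 + 3×3 + 4×4 + 2×1 = 36; y[2] = 2×1 + 1×4 + 3×1 + 4×3 + 2×4 = 29; y[3] = 2×4 + 1×1 + 3×4 + 4×1 + 2×3 = 31; y[4] = 2×3 + 1×4 + 3×1 + 4×4 + 2×1 = 31 → [29, 36, 29, 31, 31]

Linear: [2, 9, 9, 25, 31, 27, 27, 20, 6], Circular: [29, 36, 29, 31, 31]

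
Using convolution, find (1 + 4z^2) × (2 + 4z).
Ascending coefficients: a = [1, 0, 4], b = [2, 4]. c[0] = 1×2 = 2; c[1] = 1×4 + 0×2 = 4; c[2] = 0×4 + 4×2 = 8; c[3] = 4×4 = 16. Result coefficients: [2, 4, 8, 16] → 2 + 4z + 8z^2 + 16z^3

2 + 4z + 8z^2 + 16z^3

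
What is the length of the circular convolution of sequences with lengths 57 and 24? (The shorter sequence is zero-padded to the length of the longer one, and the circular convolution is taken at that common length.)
Circular convolution (zero-padding the shorter input) has length max(m, n) = max(57, 24) = 57

57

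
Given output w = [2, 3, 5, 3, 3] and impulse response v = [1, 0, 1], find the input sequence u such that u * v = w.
Deconvolve w=[2, 3, 5, 3, 3] by v=[1, 0, 1]. Since v[0]=1, solve forward: u[0] = w[0] / 1 = 2; u[1] = (w[1] - 2×0) / 1 = 3; u[2] = (w[2] - 3×0 - 2×1) / 1 = 3. So u = [2, 3, 3]. Check by forward convolution: w[0] = 2×1 = 2; w[1] = 2×0 + 3×1 = 3; w[2] = 2×1 + 3×0 + 3×1 = 5; w[3] = 3×1 + 3×0 = 3; w[4] = 3×1 = 3

[2, 3, 3]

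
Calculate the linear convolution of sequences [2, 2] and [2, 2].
y[0] = 2×2 = 4; y[1] = 2×2 + 2×2 = 8; y[2] = 2×2 = 4

[4, 8, 4]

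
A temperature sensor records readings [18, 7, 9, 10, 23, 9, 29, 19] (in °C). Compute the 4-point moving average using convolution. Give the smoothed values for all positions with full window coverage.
4-point moving average kernel = [1, 1, 1, 1]. Apply in 'valid' mode (full window coverage): avg[0] = (18 + 7 + 9 + 10) / 4 = 11.0; avg[1] = (7 + 9 + 10 + 23) / 4 = 12.25; avg[2] = (9 + 10 + 23 + 9) / 4 = 12.75; avg[3] = (10 + 23 + 9 + 29) / 4 = 17.75; avg[4] = (23 + 9 + 29 + 19) / 4 = 20.0. Smoothed values: [11.0, 12.25, 12.75, 17.75, 20.0]

[11.0, 12.25, 12.75, 17.75, 20.0]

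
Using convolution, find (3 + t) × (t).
Ascending coefficients: a = [3, 1], b = [0, 1]. c[0] = 3×0 = 0; c[1] = 3×1 + 1×0 = 3; c[2] = 1×1 = 1. Result coefficients: [0, 3, 1] → 3t + t^2

3t + t^2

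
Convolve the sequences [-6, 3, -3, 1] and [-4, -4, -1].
y[0] = -6×-4 = 24; y[1] = -6×-4 + 3×-4 = 12; y[2] = -6×-1 + 3×-4 + -3×-4 = 6; y[3] = 3×-1 + -3×-4 + 1×-4 = 5; y[4] = -3×-1 + 1×-4 = -1; y[5] = 1×-1 = -1

[24, 12, 6, 5, -1, -1]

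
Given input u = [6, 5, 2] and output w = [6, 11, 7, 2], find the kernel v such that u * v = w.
Output length 4 = len(u) + len(v) - 1 ⇒ len(v) = 2. Solve v forward using v[k] = (w[k] - Σ_{i≥1} u[i]·v[k-i]) / u[0]: v[0] = w[0] / u[0] = 6 / 6 = 1; v[1] = (w[1] - 5×1) / u[0] = (11 - 5×1) / 6 = 1. So v = [1, 1]. Forward-check [6, 5, 2] * [1, 1]: w[0] = 6×1 = 6; w[1] = 6×1 + 5×1 = 11; w[2] = 5×1 + 2×1 = 7; w[3] = 2×1 = 2 → [6, 11, 7, 2] ✓

[1, 1]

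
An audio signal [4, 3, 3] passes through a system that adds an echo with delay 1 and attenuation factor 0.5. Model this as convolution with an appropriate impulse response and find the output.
Direct-path + delayed-attenuated-path model → impulse response h = [1, 0.5] (1 at lag 0, 0.5 at lag 1). Output y[n] = x[n] + 0.5·x[n - 1] (with x[n] = 0 outside 0..2): y[0] = 4 + 0.5×0 = 4; y[1] = 3 + 0.5×4 = 5.0; y[2] = 3 + 0.5×3 = 4.5; y[3] = 0 + 0.5×3 = 1.5. So y = [4, 5.0, 4.5, 1.5]

[4, 5.0, 4.5, 1.5]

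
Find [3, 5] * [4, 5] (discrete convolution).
y[0] = 3×4 = 12; y[1] = 3×5 + 5×4 = 35; y[2] = 5×5 = 25

[12, 35, 25]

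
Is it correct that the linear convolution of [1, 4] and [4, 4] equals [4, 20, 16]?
Recompute linear convolution of [1, 4] and [4, 4]: y[0] = 1×4 = 4; y[1] = 1×4 + 4×4 = 20; y[2] = 4×4 = 16 → [4, 20, 16]. Given [4, 20, 16] matches, so answer: Yes

Yes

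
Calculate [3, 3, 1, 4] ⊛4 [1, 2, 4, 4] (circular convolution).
Use y[k] = Σ_j s[j]·t[(k-j) mod 4]. y[0] = 3×1 + 3×4 + 1×4 + 4×2 = 27; y[1] = 3×2 + 3×1 + 1×4 + 4×4 = 29; y[2] = 3×4 + 3×2 + 1×1 + 4×4 = 35; y[3] = 3×4 + 3×4 + 1×2 + 4×1 = 30. Result: [27, 29, 35, 30]

[27, 29, 35, 30]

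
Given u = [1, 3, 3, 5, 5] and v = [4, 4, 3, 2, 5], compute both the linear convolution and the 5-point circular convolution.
Linear: y_lin[0] = 1×4 = 4; y_lin[1] = 1×4 + 3×4 = 16; y_lin[2] = 1×3 + 3×4 + 3×4 = 27; y_lin[3] = 1×2 + 3×3 + 3×4 + 5×4 = 43; y_lin[4] = 1×5 + 3×2 + 3×3 + 5×4 + 5×4 = 60; y_lin[5] = 3×5 + 3×2 + 5×3 + 5×4 = 56; y_lin[6] = 3×5 + 5×2 + 5×3 = 40; y_lin[7] = 5×5 + 5×2 = 35; y_lin[8] = 5×5 = 25 → [4, 16, 27, 43, 60, 56, 40, 35, 25]. Circular (length 5): y[0] = 1×4 + 3×5 + 3×2 + 5×3 + 5×4 = 60; y[1] = 1×4 + 3×4 + 3×5 + 5×2 + 5×3 = 56; y[2] = 1×3 + 3×4 + 3×4 + 5×5 + 5×2 = 62; y[3] = 1×2 + 3×3 + 3×4 + 5×4 + 5×5 = 68; y[4] = 1×5 + 3×2 + 3×3 + 5×4 + 5×4 = 60 → [60, 56, 62, 68, 60]

Linear: [4, 16, 27, 43, 60, 56, 40, 35, 25], Circular: [60, 56, 62, 68, 60]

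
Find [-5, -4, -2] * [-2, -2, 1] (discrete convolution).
y[0] = -5×-2 = 10; y[1] = -5×-2 + -4×-2 = 18; y[2] = -5×1 + -4×-2 + -2×-2 = 7; y[3] = -4×1 + -2×-2 = 0; y[4] = -2×1 = -2

[10, 18, 7, 0, -2]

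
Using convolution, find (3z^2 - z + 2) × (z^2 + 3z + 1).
Ascending coefficients: a = [2, -1, 3], b = [1, 3, 1]. c[0] = 2×1 = 2; c[1] = 2×3 + -1×1 = 5; c[2] = 2×1 + -1×3 + 3×1 = 2; c[3] = -1×1 + 3×3 = 8; c[4] = 3×1 = 3. Result coefficients: [2, 5, 2, 8, 3] → 3z^4 + 8z^3 + 2z^2 + 5z + 2

3z^4 + 8z^3 + 2z^2 + 5z + 2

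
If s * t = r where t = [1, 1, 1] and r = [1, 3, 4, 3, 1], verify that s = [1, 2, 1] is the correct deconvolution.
Forward-compute [1, 2, 1] * [1, 1, 1]: r[0] = 1×1 = 1; r[1] = 1×1 + 2×1 = 3; r[2] = 1×1 + 2×1 + 1×1 = 4; r[3] = 2×1 + 1×1 = 3; r[4] = 1×1 = 1 → [1, 3, 4, 3, 1]. Matches given r = [1, 3, 4, 3, 1], so verified.

Verified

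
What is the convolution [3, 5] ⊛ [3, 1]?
y[0] = 3×3 = 9; y[1] = 3×1 + 5×3 = 18; y[2] = 5×1 = 5

[9, 18, 5]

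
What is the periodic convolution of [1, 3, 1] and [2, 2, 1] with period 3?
Use y[k] = Σ_j a[j]·b[(k-j) mod 3]. y[0] = 1×2 + 3×1 + 1×2 = 7; y[1] = 1×2 + 3×2 + 1×1 = 9; y[2] = 1×1 + 3×2 + 1×2 = 9. Result: [7, 9, 9]

[7, 9, 9]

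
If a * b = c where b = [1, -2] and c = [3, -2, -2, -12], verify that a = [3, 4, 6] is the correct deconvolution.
Forward-compute [3, 4, 6] * [1, -2]: c[0] = 3×1 = 3; c[1] = 3×-2 + 4×1 = -2; c[2] = 4×-2 + 6×1 = -2; c[3] = 6×-2 = -12 → [3, -2, -2, -12]. Matches given c = [3, -2, -2, -12], so verified.

Verified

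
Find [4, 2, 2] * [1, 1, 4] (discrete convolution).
y[0] = 4×1 = 4; y[1] = 4×1 + 2×1 = 6; y[2] = 4×4 + 2×1 + 2×1 = 20; y[3] = 2×4 + 2×1 = 10; y[4] = 2×4 = 8

[4, 6, 20, 10, 8]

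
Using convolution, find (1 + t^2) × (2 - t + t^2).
Ascending coefficients: a = [1, 0, 1], b = [2, -1, 1]. c[0] = 1×2 = 2; c[1] = 1×-1 + 0×2 = -1; c[2] = 1×1 + 0×-1 + 1×2 = 3; c[3] = 0×1 + 1×-1 = -1; c[4] = 1×1 = 1. Result coefficients: [2, -1, 3, -1, 1] → 2 - t + 3t^2 - t^3 + t^4

2 - t + 3t^2 - t^3 + t^4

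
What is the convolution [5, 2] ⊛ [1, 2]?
y[0] = 5×1 = 5; y[1] = 5×2 + 2×1 = 12; y[2] = 2×2 = 4

[5, 12, 4]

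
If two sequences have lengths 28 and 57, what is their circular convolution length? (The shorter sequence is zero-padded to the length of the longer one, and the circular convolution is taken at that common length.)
Circular convolution (zero-padding the shorter input) has length max(m, n) = max(28, 57) = 57

57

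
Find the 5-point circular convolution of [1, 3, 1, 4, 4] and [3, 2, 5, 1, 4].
Use y[k] = Σ_j u[j]·v[(k-j) mod 5]. y[0] = 1×3 + 3×4 + 1×1 + 4×5 + 4×2 = 44; y[1] = 1×2 + 3×3 + 1×4 + 4×1 + 4×5 = 39; y[2] = 1×5 + 3×2 + 1×3 + 4×4 + 4×1 = 34; y[3] = 1×1 + 3×5 + 1×2 + 4×3 + 4×4 = 46; y[4] = 1×4 + 3×1 + 1×5 + 4×2 + 4×3 = 32. Result: [44, 39, 34, 46, 32]

[44, 39, 34, 46, 32]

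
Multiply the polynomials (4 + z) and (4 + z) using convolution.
Ascending coefficients: a = [4, 1], b = [4, 1]. c[0] = 4×4 = 16; c[1] = 4×1 + 1×4 = 8; c[2] = 1×1 = 1. Result coefficients: [16, 8, 1] → 16 + 8z + z^2

16 + 8z + z^2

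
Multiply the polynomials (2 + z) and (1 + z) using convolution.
Ascending coefficients: a = [2, 1], b = [1, 1]. c[0] = 2×1 = 2; c[1] = 2×1 + 1×1 = 3; c[2] = 1×1 = 1. Result coefficients: [2, 3, 1] → 2 + 3z + z^2

2 + 3z + z^2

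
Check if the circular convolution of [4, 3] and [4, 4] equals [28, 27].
Recompute circular convolution of [4, 3] and [4, 4]: y[0] = 4×4 + 3×4 = 28; y[1] = 4×4 + 3×4 = 28 → [28, 28]. Compare to given [28, 27]: they differ at index 1: given 27, correct 28, so answer: No

No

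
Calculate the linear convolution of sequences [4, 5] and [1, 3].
y[0] = 4×1 = 4; y[1] = 4×3 + 5×1 = 17; y[2] = 5×3 = 15

[4, 17, 15]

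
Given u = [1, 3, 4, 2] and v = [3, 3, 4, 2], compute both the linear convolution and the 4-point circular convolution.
Linear: y_lin[0] = 1×3 = 3; y_lin[1] = 1×3 + 3×3 = 12; y_lin[2] = 1×4 + 3×3 + 4×3 = 25; y_lin[3] = 1×2 + 3×4 + 4×3 + 2×3 = 32; y_lin[4] = 3×2 + 4×4 + 2×3 = 28; y_lin[5] = 4×2 + 2×4 = 16; y_lin[6] = 2×2 = 4 → [3, 12, 25, 32, 28, 16, 4]. Circular (length 4): y[0] = 1×3 + 3×2 + 4×4 + 2×3 = 31; y[1] = 1×3 + 3×3 + 4×2 + 2×4 = 28; y[2] = 1×4 + 3×3 + 4×3 + 2×2 = 29; y[3] = 1×2 + 3×4 + 4×3 + 2×3 = 32 → [31, 28, 29, 32]

Linear: [3, 12, 25, 32, 28, 16, 4], Circular: [31, 28, 29, 32]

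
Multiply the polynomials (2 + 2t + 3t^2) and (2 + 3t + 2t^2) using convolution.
Ascending coefficients: a = [2, 2, 3], b = [2, 3, 2]. c[0] = 2×2 = 4; c[1] = 2×3 + 2×2 = 10; c[2] = 2×2 + 2×3 + 3×2 = 16; c[3] = 2×2 + 3×3 = 13; c[4] = 3×2 = 6. Result coefficients: [4, 10, 16, 13, 6] → 4 + 10t + 16t^2 + 13t^3 + 6t^4

4 + 10t + 16t^2 + 13t^3 + 6t^4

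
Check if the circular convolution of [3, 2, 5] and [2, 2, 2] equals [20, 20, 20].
Recompute circular convolution of [3, 2, 5] and [2, 2, 2]: y[0] = 3×2 + 2×2 + 5×2 = 20; y[1] = 3×2 + 2×2 + 5×2 = 20; y[2] = 3×2 + 2×2 + 5×2 = 20 → [20, 20, 20]. Given [20, 20, 20] matches, so answer: Yes

Yes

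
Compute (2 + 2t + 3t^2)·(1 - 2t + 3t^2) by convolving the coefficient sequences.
Ascending coefficients: a = [2, 2, 3], b = [1, -2, 3]. c[0] = 2×1 = 2; c[1] = 2×-2 + 2×1 = -2; c[2] = 2×3 + 2×-2 + 3×1 = 5; c[3] = 2×3 + 3×-2 = 0; c[4] = 3×3 = 9. Result coefficients: [2, -2, 5, 0, 9] → 2 - 2t + 5t^2 + 9t^4

2 - 2t + 5t^2 + 9t^4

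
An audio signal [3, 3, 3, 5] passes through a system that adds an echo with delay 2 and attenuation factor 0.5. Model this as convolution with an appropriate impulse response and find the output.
Direct-path + delayed-attenuated-path model → impulse response h = [1, 0, 0.5] (1 at lag 0, 0.5 at lag 2). Output y[n] = x[n] + 0.5·x[n - 2] (with x[n] = 0 outside 0..3): y[0] = 3 + 0.5×0 = 3; y[1] = 3 + 0.5×0 = 3; y[2] = 3 + 0.5×3 = 4.5; y[3] = 5 + 0.5×3 = 6.5; y[4] = 0 + 0.5×3 = 1.5; y[5] = 0 + 0.5×5 = 2.5. So y = [3, 3, 4.5, 6.5, 1.5, 2.5]

[3, 3, 4.5, 6.5, 1.5, 2.5]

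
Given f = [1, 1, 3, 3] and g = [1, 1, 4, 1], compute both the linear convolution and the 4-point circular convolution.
Linear: y_lin[0] = 1×1 = 1; y_lin[1] = 1×1 + 1×1 = 2; y_lin[2] = 1×4 + 1×1 + 3×1 = 8; y_lin[3] = 1×1 + 1×4 + 3×1 + 3×1 = 11; y_lin[4] = 1×1 + 3×4 + 3×1 = 16; y_lin[5] = 3×1 + 3×4 = 15; y_lin[6] = 3×1 = 3 → [1, 2, 8, 11, 16, 15, 3]. Circular (length 4): y[0] = 1×1 + 1×1 + 3×4 + 3×1 = 17; y[1] = 1×1 + 1×1 + 3×1 + 3×4 = 17; y[2] = 1×4 + 1×1 + 3×1 + 3×1 = 11; y[3] = 1×1 + 1×4 + 3×1 + 3×1 = 11 → [17, 17, 11, 11]

Linear: [1, 2, 8, 11, 16, 15, 3], Circular: [17, 17, 11, 11]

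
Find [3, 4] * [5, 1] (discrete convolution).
y[0] = 3×5 = 15; y[1] = 3×1 + 4×5 = 23; y[2] = 4×1 = 4

[15, 23, 4]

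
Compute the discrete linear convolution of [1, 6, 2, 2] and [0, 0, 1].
y[0] = 1×0 = 0; y[1] = 1×0 + 6×0 = 0; y[2] = 1×1 + 6×0 + 2×0 = 1; y[3] = 6×1 + 2×0 + 2×0 = 6; y[4] = 2×1 + 2×0 = 2; y[5] = 2×1 = 2

[0, 0, 1, 6, 2, 2]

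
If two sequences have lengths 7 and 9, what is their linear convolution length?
Linear/full convolution length: m + n - 1 = 7 + 9 - 1 = 15

15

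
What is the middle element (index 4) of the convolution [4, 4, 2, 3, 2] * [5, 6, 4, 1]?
Use y[k] = Σ_i a[i]·b[k-i] at k=4. y[4] = 4×1 + 2×4 + 3×6 + 2×5 = 40

40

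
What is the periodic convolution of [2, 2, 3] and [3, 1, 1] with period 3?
Use y[k] = Σ_j f[j]·g[(k-j) mod 3]. y[0] = 2×3 + 2×1 + 3×1 = 11; y[1] = 2×1 + 2×3 + 3×1 = 11; y[2] = 2×1 + 2×1 + 3×3 = 13. Result: [11, 11, 13]

[11, 11, 13]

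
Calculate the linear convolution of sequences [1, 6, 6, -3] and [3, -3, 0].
y[0] = 1×3 = 3; y[1] = 1×-3 + 6×3 = 15; y[2] = 1×0 + 6×-3 + 6×3 = 0; y[3] = 6×0 + 6×-3 + -3×3 = -27; y[4] = 6×0 + -3×-3 = 9; y[5] = -3×0 = 0

[3, 15, 0, -27, 9, 0]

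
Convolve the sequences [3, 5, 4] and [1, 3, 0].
y[0] = 3×1 = 3; y[1] = 3×3 + 5×1 = 14; y[2] = 3×0 + 5×3 + 4×1 = 19; y[3] = 5×0 + 4×3 = 12; y[4] = 4×0 = 0

[3, 14, 19, 12, 0]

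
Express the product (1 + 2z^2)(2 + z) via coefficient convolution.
Ascending coefficients: a = [1, 0, 2], b = [2, 1]. c[0] = 1×2 = 2; c[1] = 1×1 + 0×2 = 1; c[2] = 0×1 + 2×2 = 4; c[3] = 2×1 = 2. Result coefficients: [2, 1, 4, 2] → 2 + z + 4z^2 + 2z^3

2 + z + 4z^2 + 2z^3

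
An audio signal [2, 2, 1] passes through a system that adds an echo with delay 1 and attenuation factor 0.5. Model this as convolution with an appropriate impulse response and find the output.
Direct-path + delayed-attenuated-path model → impulse response h = [1, 0.5] (1 at lag 0, 0.5 at lag 1). Output y[n] = x[n] + 0.5·x[n - 1] (with x[n] = 0 outside 0..2): y[0] = 2 + 0.5×0 = 2; y[1] = 2 + 0.5×2 = 3.0; y[2] = 1 + 0.5×2 = 2.0; y[3] = 0 + 0.5×1 = 0.5. So y = [2, 3.0, 2.0, 0.5]

[2, 3.0, 2.0, 0.5]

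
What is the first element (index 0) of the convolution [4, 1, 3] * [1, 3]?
Use y[k] = Σ_i a[i]·b[k-i] at k=0. y[0] = 4×1 = 4

4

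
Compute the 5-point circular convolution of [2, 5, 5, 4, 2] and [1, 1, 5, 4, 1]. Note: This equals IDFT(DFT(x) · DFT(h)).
Either evaluate y[k] = Σ_j x[j]·h[(k-j) mod 5] directly, or use IDFT(DFT(x) · DFT(h)). y[0] = 2×1 + 5×1 + 5×4 + 4×5 + 2×1 = 49; y[1] = 2×1 + 5×1 + 5×1 + 4×4 + 2×5 = 38; y[2] = 2×5 + 5×1 + 5×1 + 4×1 + 2×4 = 32; y[3] = 2×4 + 5×5 + 5×1 + 4×1 + 2×1 = 44; y[4] = 2×1 + 5×4 + 5×5 + 4×1 + 2×1 = 53. Result: [49, 38, 32, 44, 53]

[49, 38, 32, 44, 53]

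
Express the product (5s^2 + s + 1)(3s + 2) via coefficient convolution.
Ascending coefficients: a = [1, 1, 5], b = [2, 3]. c[0] = 1×2 = 2; c[1] = 1×3 + 1×2 = 5; c[2] = 1×3 + 5×2 = 13; c[3] = 5×3 = 15. Result coefficients: [2, 5, 13, 15] → 15s^3 + 13s^2 + 5s + 2

15s^3 + 13s^2 + 5s + 2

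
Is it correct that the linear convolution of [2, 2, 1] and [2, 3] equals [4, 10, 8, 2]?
Recompute linear convolution of [2, 2, 1] and [2, 3]: y[0] = 2×2 = 4; y[1] = 2×3 + 2×2 = 10; y[2] = 2×3 + 1×2 = 8; y[3] = 1×3 = 3 → [4, 10, 8, 3]. Compare to given [4, 10, 8, 2]: they differ at index 3: given 2, correct 3, so answer: No

No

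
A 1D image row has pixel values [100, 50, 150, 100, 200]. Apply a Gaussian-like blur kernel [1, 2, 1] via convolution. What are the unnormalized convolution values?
Convolve image row [100, 50, 150, 100, 200] with kernel [1, 2, 1]: y[0] = 100×1 = 100; y[1] = 100×2 + 50×1 = 250; y[2] = 100×1 + 50×2 + 150×1 = 350; y[3] = 50×1 + 150×2 + 100×1 = 450; y[4] = 150×1 + 100×2 + 200×1 = 550; y[5] = 100×1 + 200×2 = 500; y[6] = 200×1 = 200 → [100, 250, 350, 450, 550, 500, 200]. Normalization factor = sum(kernel) = 4.

[100, 250, 350, 450, 550, 500, 200]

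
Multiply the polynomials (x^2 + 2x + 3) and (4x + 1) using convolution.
Ascending coefficients: a = [3, 2, 1], b = [1, 4]. c[0] = 3×1 = 3; c[1] = 3×4 + 2×1 = 14; c[2] = 2×4 + 1×1 = 9; c[3] = 1×4 = 4. Result coefficients: [3, 14, 9, 4] → 4x^3 + 9x^2 + 14x + 3

4x^3 + 9x^2 + 14x + 3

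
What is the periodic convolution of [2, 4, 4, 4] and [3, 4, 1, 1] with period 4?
Use y[k] = Σ_j f[j]·g[(k-j) mod 4]. y[0] = 2×3 + 4×1 + 4×1 + 4×4 = 30; y[1] = 2×4 + 4×3 + 4×1 + 4×1 = 28; y[2] = 2×1 + 4×4 + 4×3 + 4×1 = 34; y[3] = 2×1 + 4×1 + 4×4 + 4×3 = 34. Result: [30, 28, 34, 34]

[30, 28, 34, 34]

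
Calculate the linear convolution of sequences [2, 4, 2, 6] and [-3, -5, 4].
y[0] = 2×-3 = -6; y[1] = 2×-5 + 4×-3 = -22; y[2] = 2×4 + 4×-5 + 2×-3 = -18; y[3] = 4×4 + 2×-5 + 6×-3 = -12; y[4] = 2×4 + 6×-5 = -22; y[5] = 6×4 = 24

[-6, -22, -18, -12, -22, 24]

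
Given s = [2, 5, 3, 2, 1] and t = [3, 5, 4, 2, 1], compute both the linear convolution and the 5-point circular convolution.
Linear: y_lin[0] = 2×3 = 6; y_lin[1] = 2×5 + 5×3 = 25; y_lin[2] = 2×4 + 5×5 + 3×3 = 42; y_lin[3] = 2×2 + 5×4 + 3×5 + 2×3 = 45; y_lin[4] = 2×1 + 5×2 + 3×4 + 2×5 + 1×3 = 37; y_lin[5] = 5×1 + 3×2 + 2×4 + 1×5 = 24; y_lin[6] = 3×1 + 2×2 + 1×4 = 11; y_lin[7] = 2×1 + 1×2 = 4; y_lin[8] = 1×1 = 1 → [6, 25, 42, 45, 37, 24, 11, 4, 1]. Circular (length 5): y[0] = 2×3 + 5×1 + 3×2 + 2×4 + 1×5 = 30; y[1] = 2×5 + 5×3 + 3×1 + 2×2 + 1×4 = 36; y[2] = 2×4 + 5×5 + 3×3 + 2×1 + 1×2 = 46; y[3] = 2×2 + 5×4 + 3×5 + 2×3 + 1×1 = 46; y[4] = 2×1 + 5×2 + 3×4 + 2×5 + 1×3 = 37 → [30, 36, 46, 46, 37]

Linear: [6, 25, 42, 45, 37, 24, 11, 4, 1], Circular: [30, 36, 46, 46, 37]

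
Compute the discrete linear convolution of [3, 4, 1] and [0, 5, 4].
y[0] = 3×0 = 0; y[1] = 3×5 + 4×0 = 15; y[2] = 3×4 + 4×5 + 1×0 = 32; y[3] = 4×4 + 1×5 = 21; y[4] = 1×4 = 4

[0, 15, 32, 21, 4]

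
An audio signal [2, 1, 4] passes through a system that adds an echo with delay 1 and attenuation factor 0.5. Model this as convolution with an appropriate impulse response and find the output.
Direct-path + delayed-attenuated-path model → impulse response h = [1, 0.5] (1 at lag 0, 0.5 at lag 1). Output y[n] = x[n] + 0.5·x[n - 1] (with x[n] = 0 outside 0..2): y[0] = 2 + 0.5×0 = 2; y[1] = 1 + 0.5×2 = 2.0; y[2] = 4 + 0.5×1 = 4.5; y[3] = 0 + 0.5×4 = 2.0. So y = [2, 2.0, 4.5, 2.0]

[2, 2.0, 4.5, 2.0]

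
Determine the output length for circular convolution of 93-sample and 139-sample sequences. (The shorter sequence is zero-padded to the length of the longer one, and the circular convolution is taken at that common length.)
Circular convolution (zero-padding the shorter input) has length max(m, n) = max(93, 139) = 139

139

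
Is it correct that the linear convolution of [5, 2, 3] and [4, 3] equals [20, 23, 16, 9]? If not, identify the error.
Recompute linear convolution of [5, 2, 3] and [4, 3]: y[0] = 5×4 = 20; y[1] = 5×3 + 2×4 = 23; y[2] = 2×3 + 3×4 = 18; y[3] = 3×3 = 9 → [20, 23, 18, 9]. Compare to given [20, 23, 16, 9]: they differ at index 2: given 16, correct 18, so answer: No

No. Error at index 2: given 16, correct 18.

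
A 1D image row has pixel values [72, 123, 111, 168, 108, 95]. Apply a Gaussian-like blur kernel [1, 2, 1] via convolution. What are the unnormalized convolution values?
Convolve image row [72, 123, 111, 168, 108, 95] with kernel [1, 2, 1]: y[0] = 72×1 = 72; y[1] = 72×2 + 123×1 = 267; y[2] = 72×1 + 123×2 + 111×1 = 429; y[3] = 123×1 + 111×2 + 168×1 = 513; y[4] = 111×1 + 168×2 + 108×1 = 555; y[5] = 168×1 + 108×2 + 95×1 = 479; y[6] = 108×1 + 95×2 = 298; y[7] = 95×1 = 95 → [72, 267, 429, 513, 555, 479, 298, 95]. Normalization factor = sum(kernel) = 4.

[72, 267, 429, 513, 555, 479, 298, 95]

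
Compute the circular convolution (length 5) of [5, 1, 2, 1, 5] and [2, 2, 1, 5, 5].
Use y[k] = Σ_j s[j]·t[(k-j) mod 5]. y[0] = 5×2 + 1×5 + 2×5 + 1×1 + 5×2 = 36; y[1] = 5×2 + 1×2 + 2×5 + 1×5 + 5×1 = 32; y[2] = 5×1 + 1×2 + 2×2 + 1×5 + 5×5 = 41; y[3] = 5×5 + 1×1 + 2×2 + 1×2 + 5×5 = 57; y[4] = 5×5 + 1×5 + 2×1 + 1×2 + 5×2 = 44. Result: [36, 32, 41, 57, 44]

[36, 32, 41, 57, 44]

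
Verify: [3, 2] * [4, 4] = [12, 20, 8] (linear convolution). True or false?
Recompute linear convolution of [3, 2] and [4, 4]: y[0] = 3×4 = 12; y[1] = 3×4 + 2×4 = 20; y[2] = 2×4 = 8 → [12, 20, 8]. Given [12, 20, 8] matches, so answer: Yes

Yes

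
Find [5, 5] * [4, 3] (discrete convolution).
y[0] = 5×4 = 20; y[1] = 5×3 + 5×4 = 35; y[2] = 5×3 = 15

[20, 35, 15]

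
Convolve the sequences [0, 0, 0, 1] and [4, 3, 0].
y[0] = 0×4 = 0; y[1] = 0×3 + 0×4 = 0; y[2] = 0×0 + 0×3 + 0×4 = 0; y[3] = 0×0 + 0×3 + 1×4 = 4; y[4] = 0×0 + 1×3 = 3; y[5] = 1×0 = 0

[0, 0, 0, 4, 3, 0]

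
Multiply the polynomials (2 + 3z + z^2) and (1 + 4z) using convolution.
Ascending coefficients: a = [2, 3, 1], b = [1, 4]. c[0] = 2×1 = 2; c[1] = 2×4 + 3×1 = 11; c[2] = 3×4 + 1×1 = 13; c[3] = 1×4 = 4. Result coefficients: [2, 11, 13, 4] → 2 + 11z + 13z^2 + 4z^3

2 + 11z + 13z^2 + 4z^3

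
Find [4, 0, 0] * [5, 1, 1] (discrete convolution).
y[0] = 4×5 = 20; y[1] = 4×1 + 0×5 = 4; y[2] = 4×1 + 0×1 + 0×5 = 4; y[3] = 0×1 + 0×1 = 0; y[4] = 0×1 = 0

[20, 4, 4, 0, 0]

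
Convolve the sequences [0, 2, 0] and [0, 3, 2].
y[0] = 0×0 = 0; y[1] = 0×3 + 2×0 = 0; y[2] = 0×2 + 2×3 + 0×0 = 6; y[3] = 2×2 + 0×3 = 4; y[4] = 0×2 = 0

[0, 0, 6, 4, 0]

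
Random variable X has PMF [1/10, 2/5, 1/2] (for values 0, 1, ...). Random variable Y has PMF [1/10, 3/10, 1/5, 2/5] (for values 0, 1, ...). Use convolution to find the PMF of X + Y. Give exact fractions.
P(X+Y=k) = Σ_i P(X=i)·P(Y=k-i) — a convolution of [1/10, 2/5, 1/2] and [1/10, 3/10, 1/5, 2/5]. P(X+Y=0) = (1/10)×(1/10) = 1/100; P(X+Y=1) = (1/10)×(3/10) + (2/5)×(1/10) = 3/100 + 1/25 = 7/100; P(X+Y=2) = (1/10)×(1/5) + (2/5)×(3/10) + (1/2)×(1/10) = 1/50 + 3/25 + 1/20 = 19/100; P(X+Y=3) = (1/10)×(2/5) + (2/5)×(1/5) + (1/2)×(3/10) = 1/25 + 2/25 + 3/20 = 27/100; P(X+Y=4) = (2/5)×(2/5) + (1/2)×(1/5) = 4/25 + 1/10 = 13/50; P(X+Y=5) = (1/2)×(2/5) = 1/5. PMF: [1/100, 7/100, 19/100, 27/100, 13/50, 1/5] (sums to 1 ✓)

[1/100, 7/100, 19/100, 27/100, 13/50, 1/5]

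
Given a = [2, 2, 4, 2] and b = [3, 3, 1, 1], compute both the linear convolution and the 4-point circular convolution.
Linear: y_lin[0] = 2×3 = 6; y_lin[1] = 2×3 + 2×3 = 12; y_lin[2] = 2×1 + 2×3 + 4×3 = 20; y_lin[3] = 2×1 + 2×1 + 4×3 + 2×3 = 22; y_lin[4] = 2×1 + 4×1 + 2×3 = 12; y_lin[5] = 4×1 + 2×1 = 6; y_lin[6] = 2×1 = 2 → [6, 12, 20, 22, 12, 6, 2]. Circular (length 4): y[0] = 2×3 + 2×1 + 4×1 + 2×3 = 18; y[1] = 2×3 + 2×3 + 4×1 + 2×1 = 18; y[2] = 2×1 + 2×3 + 4×3 + 2×1 = 22; y[3] = 2×1 + 2×1 + 4×3 + 2×3 = 22 → [18, 18, 22, 22]

Linear: [6, 12, 20, 22, 12, 6, 2], Circular: [18, 18, 22, 22]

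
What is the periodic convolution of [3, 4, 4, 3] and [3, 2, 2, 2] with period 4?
Use y[k] = Σ_j s[j]·t[(k-j) mod 4]. y[0] = 3×3 + 4×2 + 4×2 + 3×2 = 31; y[1] = 3×2 + 4×3 + 4×2 + 3×2 = 32; y[2] = 3×2 + 4×2 + 4×3 + 3×2 = 32; y[3] = 3×2 + 4×2 + 4×2 + 3×3 = 31. Result: [31, 32, 32, 31]

[31, 32, 32, 31]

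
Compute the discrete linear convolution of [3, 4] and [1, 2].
y[0] = 3×1 = 3; y[1] = 3×2 + 4×1 = 10; y[2] = 4×2 = 8

[3, 10, 8]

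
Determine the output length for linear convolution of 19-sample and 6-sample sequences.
Linear/full convolution length: m + n - 1 = 19 + 6 - 1 = 24

24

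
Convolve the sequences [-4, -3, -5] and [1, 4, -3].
y[0] = -4×1 = -4; y[1] = -4×4 + -3×1 = -19; y[2] = -4×-3 + -3×4 + -5×1 = -5; y[3] = -3×-3 + -5×4 = -11; y[4] = -5×-3 = 15

[-4, -19, -5, -11, 15]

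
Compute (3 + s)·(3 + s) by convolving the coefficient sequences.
Ascending coefficients: a = [3, 1], b = [3, 1]. c[0] = 3×3 = 9; c[1] = 3×1 + 1×3 = 6; c[2] = 1×1 = 1. Result coefficients: [9, 6, 1] → 9 + 6s + s^2

9 + 6s + s^2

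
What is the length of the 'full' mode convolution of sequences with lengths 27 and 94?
Linear/full convolution length: m + n - 1 = 27 + 94 - 1 = 120

120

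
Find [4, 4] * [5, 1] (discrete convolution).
y[0] = 4×5 = 20; y[1] = 4×1 + 4×5 = 24; y[2] = 4×1 = 4

[20, 24, 4]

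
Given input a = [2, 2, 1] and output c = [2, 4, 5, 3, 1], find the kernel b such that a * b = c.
Output length 5 = len(a) + len(b) - 1 ⇒ len(b) = 3. Solve b forward using b[k] = (c[k] - Σ_{i≥1} a[i]·b[k-i]) / a[0]: b[0] = c[0] / a[0] = 2 / 2 = 1; b[1] = (c[1] - 2×1) / a[0] = (4 - 2×1) / 2 = 1; b[2] = (c[2] - 2×1 - 1×1) / a[0] = (5 - 2×1 - 1×1) / 2 = 1. So b = [1, 1, 1]. Forward-check [2, 2, 1] * [1, 1, 1]: c[0] = 2×1 = 2; c[1] = 2×1 + 2×1 = 4; c[2] = 2×1 + 2×1 + 1×1 = 5; c[3] = 2×1 + 1×1 = 3; c[4] = 1×1 = 1 → [2, 4, 5, 3, 1] ✓

[1, 1, 1]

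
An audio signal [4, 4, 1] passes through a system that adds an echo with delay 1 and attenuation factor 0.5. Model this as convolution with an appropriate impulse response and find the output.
Direct-path + delayed-attenuated-path model → impulse response h = [1, 0.5] (1 at lag 0, 0.5 at lag 1). Output y[n] = x[n] + 0.5·x[n - 1] (with x[n] = 0 outside 0..2): y[0] = 4 + 0.5×0 = 4; y[1] = 4 + 0.5×4 = 6.0; y[2] = 1 + 0.5×4 = 3.0; y[3] = 0 + 0.5×1 = 0.5. So y = [4, 6.0, 3.0, 0.5]

[4, 6.0, 3.0, 0.5]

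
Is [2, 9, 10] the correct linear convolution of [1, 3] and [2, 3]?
Recompute linear convolution of [1, 3] and [2, 3]: y[0] = 1×2 = 2; y[1] = 1×3 + 3×2 = 9; y[2] = 3×3 = 9 → [2, 9, 9]. Compare to given [2, 9, 10]: they differ at index 2: given 10, correct 9, so answer: No

No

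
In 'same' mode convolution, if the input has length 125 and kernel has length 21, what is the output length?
'Same' mode returns an output with the same length as the input: 125

125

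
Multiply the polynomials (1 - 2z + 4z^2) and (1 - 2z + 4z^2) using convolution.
Ascending coefficients: a = [1, -2, 4], b = [1, -2, 4]. c[0] = 1×1 = 1; c[1] = 1×-2 + -2×1 = -4; c[2] = 1×4 + -2×-2 + 4×1 = 12; c[3] = -2×4 + 4×-2 = -16; c[4] = 4×4 = 16. Result coefficients: [1, -4, 12, -16, 16] → 1 - 4z + 12z^2 - 16z^3 + 16z^4

1 - 4z + 12z^2 - 16z^3 + 16z^4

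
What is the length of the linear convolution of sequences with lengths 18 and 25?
Linear/full convolution length: m + n - 1 = 18 + 25 - 1 = 42

42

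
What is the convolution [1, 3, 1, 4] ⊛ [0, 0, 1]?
y[0] = 1×0 = 0; y[1] = 1×0 + 3×0 = 0; y[2] = 1×1 + 3×0 + 1×0 = 1; y[3] = 3×1 + 1×0 + 4×0 = 3; y[4] = 1×1 + 4×0 = 1; y[5] = 4×1 = 4

[0, 0, 1, 3, 1, 4]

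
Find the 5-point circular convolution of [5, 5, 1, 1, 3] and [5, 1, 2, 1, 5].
Use y[k] = Σ_j u[j]·v[(k-j) mod 5]. y[0] = 5×5 + 5×5 + 1×1 + 1×2 + 3×1 = 56; y[1] = 5×1 + 5×5 + 1×5 + 1×1 + 3×2 = 42; y[2] = 5×2 + 5×1 + 1×5 + 1×5 + 3×1 = 28; y[3] = 5×1 + 5×2 + 1×1 + 1×5 + 3×5 = 36; y[4] = 5×5 + 5×1 + 1×2 + 1×1 + 3×5 = 48. Result: [56, 42, 28, 36, 48]

[56, 42, 28, 36, 48]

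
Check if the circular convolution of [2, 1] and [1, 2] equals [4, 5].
Recompute circular convolution of [2, 1] and [1, 2]: y[0] = 2×1 + 1×2 = 4; y[1] = 2×2 + 1×1 = 5 → [4, 5]. Given [4, 5] matches, so answer: Yes

Yes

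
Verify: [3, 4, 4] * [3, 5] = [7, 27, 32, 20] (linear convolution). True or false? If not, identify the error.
Recompute linear convolution of [3, 4, 4] and [3, 5]: y[0] = 3×3 = 9; y[1] = 3×5 + 4×3 = 27; y[2] = 4×5 + 4×3 = 32; y[3] = 4×5 = 20 → [9, 27, 32, 20]. Compare to given [7, 27, 32, 20]: they differ at index 0: given 7, correct 9, so answer: No

No. Error at index 0: given 7, correct 9.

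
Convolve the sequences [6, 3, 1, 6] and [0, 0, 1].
y[0] = 6×0 = 0; y[1] = 6×0 + 3×0 = 0; y[2] = 6×1 + 3×0 + 1×0 = 6; y[3] = 3×1 + 1×0 + 6×0 = 3; y[4] = 1×1 + 6×0 = 1; y[5] = 6×1 = 6

[0, 0, 6, 3, 1, 6]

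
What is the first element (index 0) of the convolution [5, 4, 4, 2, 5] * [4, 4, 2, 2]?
Use y[k] = Σ_i a[i]·b[k-i] at k=0. y[0] = 5×4 = 20

20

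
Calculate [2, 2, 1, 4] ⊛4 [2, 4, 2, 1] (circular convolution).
Use y[k] = Σ_j f[j]·g[(k-j) mod 4]. y[0] = 2×2 + 2×1 + 1×2 + 4×4 = 24; y[1] = 2×4 + 2×2 + 1×1 + 4×2 = 21; y[2] = 2×2 + 2×4 + 1×2 + 4×1 = 18; y[3] = 2×1 + 2×2 + 1×4 + 4×2 = 18. Result: [24, 21, 18, 18]

[24, 21, 18, 18]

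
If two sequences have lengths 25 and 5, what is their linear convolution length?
Linear/full convolution length: m + n - 1 = 25 + 5 - 1 = 29

29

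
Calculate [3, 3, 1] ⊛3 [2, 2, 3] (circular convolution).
Use y[k] = Σ_j x[j]·h[(k-j) mod 3]. y[0] = 3×2 + 3×3 + 1×2 = 17; y[1] = 3×2 + 3×2 + 1×3 = 15; y[2] = 3×3 + 3×2 + 1×2 = 17. Result: [17, 15, 17]

[17, 15, 17]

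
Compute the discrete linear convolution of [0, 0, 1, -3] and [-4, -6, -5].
y[0] = 0×-4 = 0; y[1] = 0×-6 + 0×-4 = 0; y[2] = 0×-5 + 0×-6 + 1×-4 = -4; y[3] = 0×-5 + 1×-6 + -3×-4 = 6; y[4] = 1×-5 + -3×-6 = 13; y[5] = -3×-5 = 15

[0, 0, -4, 6, 13, 15]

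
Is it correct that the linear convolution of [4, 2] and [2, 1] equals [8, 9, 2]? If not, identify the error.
Recompute linear convolution of [4, 2] and [2, 1]: y[0] = 4×2 = 8; y[1] = 4×1 + 2×2 = 8; y[2] = 2×1 = 2 → [8, 8, 2]. Compare to given [8, 9, 2]: they differ at index 1: given 9, correct 8, so answer: No

No. Error at index 1: given 9, correct 8.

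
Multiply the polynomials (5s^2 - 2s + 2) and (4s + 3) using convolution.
Ascending coefficients: a = [2, -2, 5], b = [3, 4]. c[0] = 2×3 = 6; c[1] = 2×4 + -2×3 = 2; c[2] = -2×4 + 5×3 = 7; c[3] = 5×4 = 20. Result coefficients: [6, 2, 7, 20] → 20s^3 + 7s^2 + 2s + 6

20s^3 + 7s^2 + 2s + 6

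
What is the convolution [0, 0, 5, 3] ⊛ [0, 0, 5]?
y[0] = 0×0 = 0; y[1] = 0×0 + 0×0 = 0; y[2] = 0×5 + 0×0 + 5×0 = 0; y[3] = 0×5 + 5×0 + 3×0 = 0; y[4] = 5×5 + 3×0 = 25; y[5] = 3×5 = 15

[0, 0, 0, 0, 25, 15]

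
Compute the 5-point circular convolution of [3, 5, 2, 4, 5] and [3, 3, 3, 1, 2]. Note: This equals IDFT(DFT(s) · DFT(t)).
Either evaluate y[k] = Σ_j s[j]·t[(k-j) mod 5] directly, or use IDFT(DFT(s) · DFT(t)). y[0] = 3×3 + 5×2 + 2×1 + 4×3 + 5×3 = 48; y[1] = 3×3 + 5×3 + 2×2 + 4×1 + 5×3 = 47; y[2] = 3×3 + 5×3 + 2×3 + 4×2 + 5×1 = 43; y[3] = 3×1 + 5×3 + 2×3 + 4×3 + 5×2 = 46; y[4] = 3×2 + 5×1 + 2×3 + 4×3 + 5×3 = 44. Result: [48, 47, 43, 46, 44]

[48, 47, 43, 46, 44]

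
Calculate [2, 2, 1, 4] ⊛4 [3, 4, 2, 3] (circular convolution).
Use y[k] = Σ_j u[j]·v[(k-j) mod 4]. y[0] = 2×3 + 2×3 + 1×2 + 4×4 = 30; y[1] = 2×4 + 2×3 + 1×3 + 4×2 = 25; y[2] = 2×2 + 2×4 + 1×3 + 4×3 = 27; y[3] = 2×3 + 2×2 + 1×4 + 4×3 = 26. Result: [30, 25, 27, 26]

[30, 25, 27, 26]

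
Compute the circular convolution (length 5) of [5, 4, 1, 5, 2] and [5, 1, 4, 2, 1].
Use y[k] = Σ_j f[j]·g[(k-j) mod 5]. y[0] = 5×5 + 4×1 + 1×2 + 5×4 + 2×1 = 53; y[1] = 5×1 + 4×5 + 1×1 + 5×2 + 2×4 = 44; y[2] = 5×4 + 4×1 + 1×5 + 5×1 + 2×2 = 38; y[3] = 5×2 + 4×4 + 1×1 + 5×5 + 2×1 = 54; y[4] = 5×1 + 4×2 + 1×4 + 5×1 + 2×5 = 32. Result: [53, 44, 38, 54, 32]

[53, 44, 38, 54, 32]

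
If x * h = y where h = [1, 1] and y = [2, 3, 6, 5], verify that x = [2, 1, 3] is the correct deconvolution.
Forward-compute [2, 1, 3] * [1, 1]: y[0] = 2×1 = 2; y[1] = 2×1 + 1×1 = 3; y[2] = 1×1 + 3×1 = 4; y[3] = 3×1 = 3 → [2, 3, 4, 3]. Does not match given y = [2, 3, 6, 5].

Not verified. [2, 1, 3] * [1, 1] = [2, 3, 4, 3], which differs from [2, 3, 6, 5] at index 2.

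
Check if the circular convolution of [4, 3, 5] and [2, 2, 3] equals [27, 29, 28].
Recompute circular convolution of [4, 3, 5] and [2, 2, 3]: y[0] = 4×2 + 3×3 + 5×2 = 27; y[1] = 4×2 + 3×2 + 5×3 = 29; y[2] = 4×3 + 3×2 + 5×2 = 28 → [27, 29, 28]. Given [27, 29, 28] matches, so answer: Yes

Yes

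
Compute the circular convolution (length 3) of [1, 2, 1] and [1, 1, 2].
Use y[k] = Σ_j a[j]·b[(k-j) mod 3]. y[0] = 1×1 + 2×2 + 1×1 = 6; y[1] = 1×1 + 2×1 + 1×2 = 5; y[2] = 1×2 + 2×1 + 1×1 = 5. Result: [6, 5, 5]

[6, 5, 5]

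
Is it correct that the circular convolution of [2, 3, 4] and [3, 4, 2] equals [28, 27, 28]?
Recompute circular convolution of [2, 3, 4] and [3, 4, 2]: y[0] = 2×3 + 3×2 + 4×4 = 28; y[1] = 2×4 + 3×3 + 4×2 = 25; y[2] = 2×2 + 3×4 + 4×3 = 28 → [28, 25, 28]. Compare to given [28, 27, 28]: they differ at index 1: given 27, correct 25, so answer: No

No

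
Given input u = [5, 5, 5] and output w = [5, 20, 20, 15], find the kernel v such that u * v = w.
Output length 4 = len(u) + len(v) - 1 ⇒ len(v) = 2. Solve v forward using v[k] = (w[k] - Σ_{i≥1} u[i]·v[k-i]) / u[0]: v[0] = w[0] / u[0] = 5 / 5 = 1; v[1] = (w[1] - 5×1) / u[0] = (20 - 5×1) / 5 = 3. So v = [1, 3]. Forward-check [5, 5, 5] * [1, 3]: w[0] = 5×1 = 5; w[1] = 5×3 + 5×1 = 20; w[2] = 5×3 + 5×1 = 20; w[3] = 5×3 = 15 → [5, 20, 20, 15] ✓

[1, 3]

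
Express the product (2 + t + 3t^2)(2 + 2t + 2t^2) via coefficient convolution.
Ascending coefficients: a = [2, 1, 3], b = [2, 2, 2]. c[0] = 2×2 = 4; c[1] = 2×2 + 1×2 = 6; c[2] = 2×2 + 1×2 + 3×2 = 12; c[3] = 1×2 + 3×2 = 8; c[4] = 3×2 = 6. Result coefficients: [4, 6, 12, 8, 6] → 4 + 6t + 12t^2 + 8t^3 + 6t^4

4 + 6t + 12t^2 + 8t^3 + 6t^4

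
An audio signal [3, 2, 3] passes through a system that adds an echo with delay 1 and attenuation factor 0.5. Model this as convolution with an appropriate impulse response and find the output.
Direct-path + delayed-attenuated-path model → impulse response h = [1, 0.5] (1 at lag 0, 0.5 at lag 1). Output y[n] = x[n] + 0.5·x[n - 1] (with x[n] = 0 outside 0..2): y[0] = 3 + 0.5×0 = 3; y[1] = 2 + 0.5×3 = 3.5; y[2] = 3 + 0.5×2 = 4.0; y[3] = 0 + 0.5×3 = 1.5. So y = [3, 3.5, 4.0, 1.5]

[3, 3.5, 4.0, 1.5]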